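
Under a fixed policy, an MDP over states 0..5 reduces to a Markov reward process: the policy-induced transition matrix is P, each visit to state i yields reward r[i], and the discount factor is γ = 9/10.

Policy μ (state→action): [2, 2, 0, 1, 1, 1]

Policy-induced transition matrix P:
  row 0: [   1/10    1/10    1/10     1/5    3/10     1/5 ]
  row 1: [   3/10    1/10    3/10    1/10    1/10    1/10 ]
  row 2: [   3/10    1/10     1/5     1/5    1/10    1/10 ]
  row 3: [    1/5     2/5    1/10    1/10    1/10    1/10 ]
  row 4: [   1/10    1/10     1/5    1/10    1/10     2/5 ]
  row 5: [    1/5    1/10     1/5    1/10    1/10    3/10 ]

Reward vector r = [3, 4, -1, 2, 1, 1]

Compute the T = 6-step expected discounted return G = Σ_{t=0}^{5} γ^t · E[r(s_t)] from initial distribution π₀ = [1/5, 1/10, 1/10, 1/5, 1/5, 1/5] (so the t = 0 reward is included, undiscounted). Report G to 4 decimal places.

t=0: π = [0.2000, 0.1000, 0.1000, 0.2000, 0.2000, 0.2000], E[r] = 1.7000, γ^t·E[r] = 1.700000, running G = 1.700000
t=1: π = [0.1800, 0.1600, 0.1700, 0.1300, 0.1400, 0.2200], E[r] = 1.6300, γ^t·E[r] = 1.467000, running G = 3.167000
t=2: π = [0.2010, 0.1390, 0.1850, 0.1350, 0.1360, 0.2040], E[r] = 1.5840, γ^t·E[r] = 1.283040, running G = 4.450040
t=3: π = [0.1987, 0.1405, 0.1803, 0.1386, 0.1402, 0.2017], E[r] = 1.5969, γ^t·E[r] = 1.164140, running G = 5.614180
t=4: π = [0.1982, 0.1416, 0.1803, 0.1379, 0.1397, 0.2023], E[r] = 1.5984, γ^t·E[r] = 1.048697, running G = 6.662877
t=5: π = [0.1984, 0.1414, 0.1805, 0.1379, 0.1396, 0.2022], E[r] = 1.5977, γ^t·E[r] = 0.943400, running G = 7.606278

G = 7.6063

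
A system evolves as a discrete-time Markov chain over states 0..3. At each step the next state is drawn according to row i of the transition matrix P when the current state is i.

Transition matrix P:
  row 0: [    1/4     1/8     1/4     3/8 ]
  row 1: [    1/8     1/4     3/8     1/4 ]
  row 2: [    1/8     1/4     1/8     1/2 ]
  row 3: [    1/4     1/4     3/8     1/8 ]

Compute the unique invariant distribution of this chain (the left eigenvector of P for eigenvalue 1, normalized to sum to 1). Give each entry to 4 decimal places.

Balance equations π_j = Σ_i π_i·P[i][j]:
  π_0 = 1/4·π_0 + 1/8·π_1 + 1/8·π_2 + 1/4·π_3
  π_1 = 1/8·π_0 + 1/4·π_1 + 1/4·π_2 + 1/4·π_3
  π_2 = 1/4·π_0 + 3/8·π_1 + 1/8·π_2 + 3/8·π_3
  normalize: π_0 + π_1 + π_2 + π_3 = 1
Solving the linear system gives exactly π = [58/311, 141/622, 175/622, 95/311].

π = [0.1865, 0.2267, 0.2814, 0.3055]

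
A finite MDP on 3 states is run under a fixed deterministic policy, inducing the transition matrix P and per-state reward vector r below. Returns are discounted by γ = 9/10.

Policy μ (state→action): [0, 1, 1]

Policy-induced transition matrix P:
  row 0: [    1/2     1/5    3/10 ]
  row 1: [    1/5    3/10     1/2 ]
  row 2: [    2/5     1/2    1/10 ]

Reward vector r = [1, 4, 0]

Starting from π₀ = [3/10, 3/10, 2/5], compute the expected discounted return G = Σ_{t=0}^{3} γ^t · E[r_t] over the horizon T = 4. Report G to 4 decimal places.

G = 5.6466

t=0: π = [0.3000, 0.3000, 0.4000], E[r] = 1.5000, γ^t·E[r] = 1.500000, running G = 1.500000
t=1: π = [0.3700, 0.3500, 0.2800], E[r] = 1.7700, γ^t·E[r] = 1.593000, running G = 3.093000
t=2: π = [0.3670, 0.3190, 0.3140], E[r] = 1.6430, γ^t·E[r] = 1.330830, running G = 4.423830
t=3: π = [0.3729, 0.3261, 0.3010], E[r] = 1.6773, γ^t·E[r] = 1.222752, running G = 5.646582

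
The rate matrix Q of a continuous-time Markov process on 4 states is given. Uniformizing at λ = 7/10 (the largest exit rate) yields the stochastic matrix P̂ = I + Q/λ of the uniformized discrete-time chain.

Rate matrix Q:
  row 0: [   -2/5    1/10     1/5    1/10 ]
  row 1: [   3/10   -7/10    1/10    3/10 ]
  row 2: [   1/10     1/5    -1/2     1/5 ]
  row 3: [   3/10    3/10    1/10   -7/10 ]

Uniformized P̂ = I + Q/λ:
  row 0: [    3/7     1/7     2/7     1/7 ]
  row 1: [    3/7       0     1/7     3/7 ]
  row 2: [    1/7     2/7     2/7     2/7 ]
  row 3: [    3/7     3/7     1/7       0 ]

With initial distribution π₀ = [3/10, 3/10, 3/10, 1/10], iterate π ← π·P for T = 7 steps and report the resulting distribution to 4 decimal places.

t=0: π = [0.3000, 0.3000, 0.3000, 0.1000]
t=1: π = [0.3429, 0.1714, 0.2286, 0.2571]
t=2: π = [0.3633, 0.2245, 0.2245, 0.1878]
t=3: π = [0.3644, 0.1965, 0.2268, 0.2122]
t=4: π = [0.3638, 0.2078, 0.2273, 0.2011]
t=5: π = [0.3636, 0.2031, 0.2273, 0.2060]
t=6: π = [0.3636, 0.2052, 0.2273, 0.2039]
t=7: π = [0.3636, 0.2043, 0.2273, 0.2048]

π = [0.3636, 0.2043, 0.2273, 0.2048]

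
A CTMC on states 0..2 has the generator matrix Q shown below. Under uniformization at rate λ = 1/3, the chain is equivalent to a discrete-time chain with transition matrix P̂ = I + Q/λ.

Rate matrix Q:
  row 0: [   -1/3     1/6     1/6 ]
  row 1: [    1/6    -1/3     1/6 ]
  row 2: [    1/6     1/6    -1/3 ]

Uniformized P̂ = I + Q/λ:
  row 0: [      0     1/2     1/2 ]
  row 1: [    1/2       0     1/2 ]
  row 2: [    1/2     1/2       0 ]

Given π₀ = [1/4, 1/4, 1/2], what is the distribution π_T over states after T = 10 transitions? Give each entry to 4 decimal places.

t=0: π = [0.2500, 0.2500, 0.5000]
t=1: π = [0.3750, 0.3750, 0.2500]
t=2: π = [0.3125, 0.3125, 0.3750]
t=3: π = [0.3438, 0.3438, 0.3125]
t=4: π = [0.3281, 0.3281, 0.3438]
t=5: π = [0.3359, 0.3359, 0.3281]
t=6: π = [0.3320, 0.3320, 0.3359]
t=7: π = [0.3340, 0.3340, 0.3320]
t=8: π = [0.3330, 0.3330, 0.3340]
t=9: π = [0.3335, 0.3335, 0.3330]
t=10: π = [0.3333, 0.3333, 0.3335]

π = [0.3333, 0.3333, 0.3335]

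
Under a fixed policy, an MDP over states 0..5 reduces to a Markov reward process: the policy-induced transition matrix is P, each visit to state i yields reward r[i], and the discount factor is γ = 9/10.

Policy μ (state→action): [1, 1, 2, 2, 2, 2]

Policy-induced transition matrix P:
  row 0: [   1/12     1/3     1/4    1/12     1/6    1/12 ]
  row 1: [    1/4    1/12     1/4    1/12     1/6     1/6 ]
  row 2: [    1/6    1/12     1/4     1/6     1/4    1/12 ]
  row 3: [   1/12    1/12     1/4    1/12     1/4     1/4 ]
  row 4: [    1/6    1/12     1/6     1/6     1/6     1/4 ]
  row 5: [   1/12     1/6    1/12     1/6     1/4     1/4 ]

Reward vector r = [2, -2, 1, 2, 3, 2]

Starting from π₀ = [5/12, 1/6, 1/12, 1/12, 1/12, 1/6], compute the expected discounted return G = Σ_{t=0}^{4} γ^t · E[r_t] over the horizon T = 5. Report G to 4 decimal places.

t=0: π = [0.4167, 0.1667, 0.0833, 0.0833, 0.0833, 0.1667], E[r] = 1.3333, γ^t·E[r] = 1.333333, running G = 1.333333
t=1: π = [0.1250, 0.2014, 0.2153, 0.1111, 0.1944, 0.1528], E[r] = 1.1736, γ^t·E[r] = 1.056250, running G = 2.389583
t=2: π = [0.1510, 0.1273, 0.2083, 0.1302, 0.2066, 0.1765], E[r] = 1.4890, γ^t·E[r] = 1.206094, running G = 3.595677
t=3: π = [0.1391, 0.1358, 0.2034, 0.1326, 0.2096, 0.1795], E[r] = 1.4630, γ^t·E[r] = 1.066535, running G = 4.662212
t=4: π = [0.1404, 0.1331, 0.2026, 0.1327, 0.2096, 0.1816], E[r] = 1.4747, γ^t·E[r] = 0.967557, running G = 5.629769

G = 5.6298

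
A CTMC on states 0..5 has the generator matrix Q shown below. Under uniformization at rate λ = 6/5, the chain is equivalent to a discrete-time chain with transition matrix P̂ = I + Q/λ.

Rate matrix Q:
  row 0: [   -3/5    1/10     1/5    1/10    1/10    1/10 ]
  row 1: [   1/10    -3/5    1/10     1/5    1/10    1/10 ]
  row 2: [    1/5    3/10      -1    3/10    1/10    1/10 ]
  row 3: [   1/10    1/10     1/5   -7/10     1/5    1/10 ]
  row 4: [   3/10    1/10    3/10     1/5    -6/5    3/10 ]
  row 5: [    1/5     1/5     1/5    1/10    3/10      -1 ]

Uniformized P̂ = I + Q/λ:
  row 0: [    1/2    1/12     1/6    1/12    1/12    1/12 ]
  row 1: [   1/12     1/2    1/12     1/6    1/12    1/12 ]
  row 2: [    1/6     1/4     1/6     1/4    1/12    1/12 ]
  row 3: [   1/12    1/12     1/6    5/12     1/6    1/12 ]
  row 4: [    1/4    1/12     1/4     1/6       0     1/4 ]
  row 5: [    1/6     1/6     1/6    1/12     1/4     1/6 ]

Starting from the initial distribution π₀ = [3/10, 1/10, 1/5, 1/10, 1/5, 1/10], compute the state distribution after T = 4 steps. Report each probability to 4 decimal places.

t=0: π = [0.3000, 0.1000, 0.2000, 0.1000, 0.2000, 0.1000]
t=1: π = [0.2667, 0.1667, 0.1750, 0.1750, 0.0917, 0.1250]
t=2: π = [0.2347, 0.1924, 0.1604, 0.1924, 0.1111, 0.1090]
t=3: π = [0.2221, 0.1993, 0.1599, 0.1995, 0.1083, 0.1109]
t=4: π = [0.2165, 0.2023, 0.1591, 0.2021, 0.1094, 0.1106]

π = [0.2165, 0.2023, 0.1591, 0.2021, 0.1094, 0.1106]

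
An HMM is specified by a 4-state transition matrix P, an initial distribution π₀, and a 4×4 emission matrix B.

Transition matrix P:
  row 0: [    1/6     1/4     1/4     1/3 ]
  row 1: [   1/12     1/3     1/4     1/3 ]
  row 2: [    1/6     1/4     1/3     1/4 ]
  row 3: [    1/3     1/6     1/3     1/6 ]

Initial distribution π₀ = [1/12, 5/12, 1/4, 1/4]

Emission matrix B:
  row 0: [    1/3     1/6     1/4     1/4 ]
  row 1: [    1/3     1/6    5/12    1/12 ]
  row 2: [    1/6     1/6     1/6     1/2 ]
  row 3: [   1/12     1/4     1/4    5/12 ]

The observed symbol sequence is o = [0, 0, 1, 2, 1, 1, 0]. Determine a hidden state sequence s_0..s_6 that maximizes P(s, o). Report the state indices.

path = [1, 1, 1, 1, 1, 3, 0]

t=0: δ = [2.778e-02, 1.389e-01, 4.167e-02, 2.083e-02]  (obs o_0=0)
t=1: δ = [3.858e-03, 1.543e-02, 5.787e-03, 3.858e-03]  ψ = [1, 1, 1, 1]  (obs o_1=0)
t=2: δ = [2.143e-04, 8.573e-04, 6.430e-04, 1.286e-03]  ψ = [1, 1, 1, 1]  (obs o_2=1)
t=3: δ = [1.072e-04, 1.191e-04, 7.144e-05, 7.144e-05]  ψ = [3, 1, 3, 1]  (obs o_3=2)
t=4: δ = [3.969e-06, 6.615e-06, 4.961e-06, 9.923e-06]  ψ = [3, 1, 1, 1]  (obs o_4=1)
t=5: δ = [5.513e-07, 3.675e-07, 5.513e-07, 5.513e-07]  ψ = [3, 1, 3, 1]  (obs o_5=1)
t=6: δ = [6.125e-08, 4.594e-08, 3.063e-08, 1.531e-08]  ψ = [3, 0, 2, 0]  (obs o_6=0)
backtrack: best end state = 0; path = [1, 1, 1, 1, 1, 3, 0]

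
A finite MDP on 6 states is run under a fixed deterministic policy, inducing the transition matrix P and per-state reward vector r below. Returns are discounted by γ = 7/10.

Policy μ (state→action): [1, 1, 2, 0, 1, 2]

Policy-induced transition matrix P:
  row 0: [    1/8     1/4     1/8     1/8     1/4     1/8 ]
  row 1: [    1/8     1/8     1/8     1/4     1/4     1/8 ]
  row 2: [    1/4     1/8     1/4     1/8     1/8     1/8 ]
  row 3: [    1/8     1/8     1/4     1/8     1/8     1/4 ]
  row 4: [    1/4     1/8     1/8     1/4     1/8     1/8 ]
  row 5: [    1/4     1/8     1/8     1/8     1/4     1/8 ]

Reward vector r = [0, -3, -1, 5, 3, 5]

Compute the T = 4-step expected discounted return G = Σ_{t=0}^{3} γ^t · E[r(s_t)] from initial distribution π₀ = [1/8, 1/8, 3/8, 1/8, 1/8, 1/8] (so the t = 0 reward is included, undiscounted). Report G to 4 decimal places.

G = 3.0906

t=0: π = [0.1250, 0.1250, 0.3750, 0.1250, 0.1250, 0.1250], E[r] = 0.8750, γ^t·E[r] = 0.875000, running G = 0.875000
t=1: π = [0.2031, 0.1406, 0.1875, 0.1563, 0.1719, 0.1406], E[r] = 1.3906, γ^t·E[r] = 0.973438, running G = 1.848438
t=2: π = [0.1875, 0.1504, 0.1680, 0.1641, 0.1855, 0.1445], E[r] = 1.4805, γ^t·E[r] = 0.725430, running G = 2.573867
t=3: π = [0.1873, 0.1484, 0.1665, 0.1670, 0.1853, 0.1455], E[r] = 1.5066, γ^t·E[r] = 0.516761, running G = 3.090628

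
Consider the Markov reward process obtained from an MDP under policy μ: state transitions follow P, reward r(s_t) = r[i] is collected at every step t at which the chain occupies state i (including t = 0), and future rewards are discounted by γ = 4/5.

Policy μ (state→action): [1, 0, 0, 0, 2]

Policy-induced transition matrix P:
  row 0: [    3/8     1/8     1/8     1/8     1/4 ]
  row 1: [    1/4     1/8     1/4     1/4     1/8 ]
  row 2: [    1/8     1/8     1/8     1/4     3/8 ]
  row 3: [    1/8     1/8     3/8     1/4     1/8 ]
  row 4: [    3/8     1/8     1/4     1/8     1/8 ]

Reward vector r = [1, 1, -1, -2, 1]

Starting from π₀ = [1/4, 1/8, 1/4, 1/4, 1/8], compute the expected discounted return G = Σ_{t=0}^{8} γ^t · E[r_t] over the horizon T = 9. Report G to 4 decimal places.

G = -0.3079

t=0: π = [0.2500, 0.1250, 0.2500, 0.2500, 0.1250], E[r] = -0.2500, γ^t·E[r] = -0.250000, running G = -0.250000
t=1: π = [0.2344, 0.1250, 0.2188, 0.2031, 0.2188], E[r] = -0.0469, γ^t·E[r] = -0.037500, running G = -0.287500
t=2: π = [0.2539, 0.1250, 0.2188, 0.1934, 0.2090], E[r] = -0.0176, γ^t·E[r] = -0.011250, running G = -0.298750
t=3: π = [0.2563, 0.1250, 0.2151, 0.1921, 0.2114], E[r] = -0.0066, γ^t·E[r] = -0.003375, running G = -0.302125
t=4: π = [0.2576, 0.1250, 0.2151, 0.1915, 0.2108], E[r] = -0.0048, γ^t·E[r] = -0.001950, running G = -0.304075
t=5: π = [0.2577, 0.1250, 0.2149, 0.1915, 0.2110], E[r] = -0.0041, γ^t·E[r] = -0.001335, running G = -0.305410
t=6: π = [0.2578, 0.1250, 0.2149, 0.1914, 0.2109], E[r] = -0.0040, γ^t·E[r] = -0.001038, running G = -0.306448
t=7: π = [0.2578, 0.1250, 0.2148, 0.1914, 0.2109], E[r] = -0.0039, γ^t·E[r] = -0.000821, running G = -0.307269
t=8: π = [0.2578, 0.1250, 0.2148, 0.1914, 0.2109], E[r] = -0.0039, γ^t·E[r] = -0.000656, running G = -0.307925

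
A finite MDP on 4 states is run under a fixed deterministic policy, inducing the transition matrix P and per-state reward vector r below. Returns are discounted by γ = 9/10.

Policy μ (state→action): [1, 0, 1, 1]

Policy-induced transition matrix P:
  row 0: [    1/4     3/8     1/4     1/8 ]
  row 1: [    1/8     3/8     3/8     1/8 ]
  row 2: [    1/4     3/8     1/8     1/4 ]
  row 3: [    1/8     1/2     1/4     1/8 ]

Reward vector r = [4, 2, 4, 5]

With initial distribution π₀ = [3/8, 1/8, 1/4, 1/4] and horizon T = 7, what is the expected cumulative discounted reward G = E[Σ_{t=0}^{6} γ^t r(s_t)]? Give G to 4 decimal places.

t=0: π = [0.3750, 0.1250, 0.2500, 0.2500], E[r] = 4.0000, γ^t·E[r] = 4.000000, running G = 4.000000
t=1: π = [0.2031, 0.4063, 0.2344, 0.1563], E[r] = 3.3438, γ^t·E[r] = 3.009375, running G = 7.009375
t=2: π = [0.1797, 0.3945, 0.2715, 0.1543], E[r] = 3.3652, γ^t·E[r] = 2.725840, running G = 9.735215
t=3: π = [0.1814, 0.3943, 0.2654, 0.1589], E[r] = 3.3704, γ^t·E[r] = 2.456993, running G = 12.192208
t=4: π = [0.1808, 0.3949, 0.2661, 0.1582], E[r] = 3.3684, γ^t·E[r] = 2.210033, running G = 14.402241
t=5: π = [0.1809, 0.3948, 0.2661, 0.1583], E[r] = 3.3687, γ^t·E[r] = 1.989196, running G = 16.391437
t=6: π = [0.1809, 0.3948, 0.2661, 0.1583], E[r] = 3.3687, γ^t·E[r] = 1.790263, running G = 18.181700

G = 18.1817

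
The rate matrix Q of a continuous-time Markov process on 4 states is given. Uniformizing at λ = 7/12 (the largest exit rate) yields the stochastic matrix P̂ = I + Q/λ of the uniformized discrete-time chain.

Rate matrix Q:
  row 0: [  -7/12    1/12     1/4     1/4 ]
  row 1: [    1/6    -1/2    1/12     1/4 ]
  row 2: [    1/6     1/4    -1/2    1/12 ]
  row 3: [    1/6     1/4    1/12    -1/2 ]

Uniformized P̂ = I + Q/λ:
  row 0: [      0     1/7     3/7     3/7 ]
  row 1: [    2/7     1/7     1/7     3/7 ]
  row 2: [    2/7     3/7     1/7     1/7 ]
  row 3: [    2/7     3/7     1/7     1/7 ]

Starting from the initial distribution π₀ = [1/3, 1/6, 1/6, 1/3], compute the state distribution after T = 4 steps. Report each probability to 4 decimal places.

t=0: π = [0.3333, 0.1667, 0.1667, 0.3333]
t=1: π = [0.1905, 0.2857, 0.2381, 0.2857]
t=2: π = [0.2313, 0.2925, 0.1973, 0.2789]
t=3: π = [0.2196, 0.2789, 0.2089, 0.2925]
t=4: π = [0.2230, 0.2861, 0.2056, 0.2853]

π = [0.2230, 0.2861, 0.2056, 0.2853]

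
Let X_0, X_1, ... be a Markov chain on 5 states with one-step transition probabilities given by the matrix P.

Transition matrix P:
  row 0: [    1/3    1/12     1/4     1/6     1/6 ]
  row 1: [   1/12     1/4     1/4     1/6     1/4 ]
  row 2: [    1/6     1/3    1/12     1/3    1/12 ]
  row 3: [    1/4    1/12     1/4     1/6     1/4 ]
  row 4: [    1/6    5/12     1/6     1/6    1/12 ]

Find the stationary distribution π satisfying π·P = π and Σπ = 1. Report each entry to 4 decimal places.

Balance equations π_j = Σ_i π_i·P[i][j]:
  π_0 = 1/3·π_0 + 1/12·π_1 + 1/6·π_2 + 1/4·π_3 + 1/6·π_4
  π_1 = 1/12·π_0 + 1/4·π_1 + 1/3·π_2 + 1/12·π_3 + 5/12·π_4
  π_2 = 1/4·π_0 + 1/4·π_1 + 1/12·π_2 + 1/4·π_3 + 1/6·π_4
  π_3 = 1/6·π_0 + 1/6·π_1 + 1/3·π_2 + 1/6·π_3 + 1/6·π_4
  normalize: π_0 + π_1 + π_2 + π_3 + π_4 = 1
Solving the linear system gives exactly π = [260/1319, 1209/5276, 533/2638, 1057/5276, 226/1319].

π = [0.1971, 0.2292, 0.2020, 0.2003, 0.1713]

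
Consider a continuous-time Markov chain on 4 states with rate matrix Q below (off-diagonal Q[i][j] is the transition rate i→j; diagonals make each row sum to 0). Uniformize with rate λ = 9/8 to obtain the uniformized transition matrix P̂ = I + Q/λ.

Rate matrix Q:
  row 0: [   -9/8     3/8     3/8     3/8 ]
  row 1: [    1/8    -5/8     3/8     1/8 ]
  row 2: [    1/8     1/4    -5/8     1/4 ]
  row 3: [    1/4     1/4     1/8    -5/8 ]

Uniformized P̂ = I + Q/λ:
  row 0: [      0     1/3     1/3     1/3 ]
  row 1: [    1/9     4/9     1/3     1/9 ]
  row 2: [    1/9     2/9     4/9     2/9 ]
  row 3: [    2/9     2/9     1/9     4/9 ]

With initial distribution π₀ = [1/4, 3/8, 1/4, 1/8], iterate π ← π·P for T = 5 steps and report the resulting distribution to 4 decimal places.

π = [0.1260, 0.3037, 0.3102, 0.2601]

t=0: π = [0.2500, 0.3750, 0.2500, 0.1250]
t=1: π = [0.0972, 0.3333, 0.3333, 0.2361]
t=2: π = [0.1265, 0.3071, 0.3179, 0.2485]
t=3: π = [0.1247, 0.3045, 0.3134, 0.2574]
t=4: π = [0.1259, 0.3037, 0.3110, 0.2594]
t=5: π = [0.1260, 0.3037, 0.3102, 0.2601]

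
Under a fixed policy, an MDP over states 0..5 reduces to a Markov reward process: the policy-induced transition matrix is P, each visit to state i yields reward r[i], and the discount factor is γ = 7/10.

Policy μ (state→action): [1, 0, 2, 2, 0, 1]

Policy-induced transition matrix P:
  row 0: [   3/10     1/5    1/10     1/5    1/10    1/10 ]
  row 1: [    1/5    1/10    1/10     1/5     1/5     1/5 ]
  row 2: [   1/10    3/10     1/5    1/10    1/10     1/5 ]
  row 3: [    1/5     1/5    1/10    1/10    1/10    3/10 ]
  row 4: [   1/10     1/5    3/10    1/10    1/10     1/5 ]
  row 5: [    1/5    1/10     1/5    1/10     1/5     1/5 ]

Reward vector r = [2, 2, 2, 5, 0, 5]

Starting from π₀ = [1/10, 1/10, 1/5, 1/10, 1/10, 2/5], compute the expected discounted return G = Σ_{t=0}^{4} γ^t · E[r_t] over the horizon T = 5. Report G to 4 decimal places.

t=0: π = [0.1000, 0.1000, 0.2000, 0.1000, 0.1000, 0.4000], E[r] = 3.3000, γ^t·E[r] = 3.300000, running G = 3.300000
t=1: π = [0.1800, 0.1700, 0.1800, 0.1200, 0.1500, 0.2000], E[r] = 2.6600, γ^t·E[r] = 1.862000, running G = 5.162000
t=2: π = [0.1850, 0.1810, 0.1680, 0.1350, 0.1370, 0.1940], E[r] = 2.7130, γ^t·E[r] = 1.329370, running G = 6.491370
t=3: π = [0.1880, 0.1793, 0.1636, 0.1366, 0.1375, 0.1950], E[r] = 2.7198, γ^t·E[r] = 0.932891, running G = 7.424261
t=4: π = [0.1887, 0.1789, 0.1634, 0.1367, 0.1374, 0.1949], E[r] = 2.7199, γ^t·E[r] = 0.653050, running G = 8.077312

G = 8.0773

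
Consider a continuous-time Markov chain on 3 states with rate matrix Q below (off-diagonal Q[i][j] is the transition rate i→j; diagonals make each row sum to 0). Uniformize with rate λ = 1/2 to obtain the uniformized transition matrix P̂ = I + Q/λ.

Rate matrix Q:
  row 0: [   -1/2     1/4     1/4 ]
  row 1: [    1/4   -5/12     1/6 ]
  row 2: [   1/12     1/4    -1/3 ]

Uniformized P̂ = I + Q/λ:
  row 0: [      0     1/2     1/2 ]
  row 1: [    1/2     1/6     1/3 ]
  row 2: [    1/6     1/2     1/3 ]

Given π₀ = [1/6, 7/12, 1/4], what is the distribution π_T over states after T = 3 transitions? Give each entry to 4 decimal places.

π = [0.2639, 0.3673, 0.3688]

t=0: π = [0.1667, 0.5833, 0.2500]
t=1: π = [0.3333, 0.3056, 0.3611]
t=2: π = [0.2130, 0.3981, 0.3889]
t=3: π = [0.2639, 0.3673, 0.3688]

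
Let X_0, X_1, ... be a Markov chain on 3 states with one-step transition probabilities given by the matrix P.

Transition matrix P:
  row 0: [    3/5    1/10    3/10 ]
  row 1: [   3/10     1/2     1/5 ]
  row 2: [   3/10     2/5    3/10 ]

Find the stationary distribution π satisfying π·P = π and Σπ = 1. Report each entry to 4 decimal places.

Balance equations π_j = Σ_i π_i·P[i][j]:
  π_0 = 3/5·π_0 + 3/10·π_1 + 3/10·π_2
  π_1 = 1/10·π_0 + 1/2·π_1 + 2/5·π_2
  normalize: π_0 + π_1 + π_2 = 1
Solving the linear system gives exactly π = [3/7, 19/63, 17/63].

π = [0.4286, 0.3016, 0.2698]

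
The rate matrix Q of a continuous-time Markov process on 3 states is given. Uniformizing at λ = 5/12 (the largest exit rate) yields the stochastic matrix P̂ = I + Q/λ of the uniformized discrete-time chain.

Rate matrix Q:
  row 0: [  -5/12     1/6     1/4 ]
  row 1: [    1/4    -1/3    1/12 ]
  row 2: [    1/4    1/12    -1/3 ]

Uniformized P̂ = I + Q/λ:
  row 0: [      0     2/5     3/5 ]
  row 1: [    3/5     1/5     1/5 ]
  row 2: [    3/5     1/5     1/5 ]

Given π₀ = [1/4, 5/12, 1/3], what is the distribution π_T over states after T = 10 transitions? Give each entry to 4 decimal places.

π = [0.3742, 0.2753, 0.3505]

t=0: π = [0.2500, 0.4167, 0.3333]
t=1: π = [0.4500, 0.2500, 0.3000]
t=2: π = [0.3300, 0.2900, 0.3800]
t=3: π = [0.4020, 0.2660, 0.3320]
t=4: π = [0.3588, 0.2804, 0.3608]
t=5: π = [0.3847, 0.2718, 0.3435]
t=6: π = [0.3692, 0.2769, 0.3539]
t=7: π = [0.3785, 0.2738, 0.3477]
t=8: π = [0.3729, 0.2757, 0.3514]
t=9: π = [0.3763, 0.2746, 0.3492]
t=10: π = [0.3742, 0.2753, 0.3505]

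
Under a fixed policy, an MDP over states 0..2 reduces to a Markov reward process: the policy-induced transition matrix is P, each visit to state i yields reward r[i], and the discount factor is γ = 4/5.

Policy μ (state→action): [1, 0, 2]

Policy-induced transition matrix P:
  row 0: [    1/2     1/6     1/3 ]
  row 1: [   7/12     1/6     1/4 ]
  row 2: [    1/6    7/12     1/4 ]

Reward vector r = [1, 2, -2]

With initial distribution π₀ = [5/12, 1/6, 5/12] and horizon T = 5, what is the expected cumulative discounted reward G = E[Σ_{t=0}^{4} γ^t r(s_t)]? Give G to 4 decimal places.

t=0: π = [0.4167, 0.1667, 0.4167], E[r] = -0.0833, γ^t·E[r] = -0.083333, running G = -0.083333
t=1: π = [0.3750, 0.3403, 0.2847], E[r] = 0.4861, γ^t·E[r] = 0.388889, running G = 0.305556
t=2: π = [0.4334, 0.2853, 0.2813], E[r] = 0.4416, γ^t·E[r] = 0.282593, running G = 0.588148
t=3: π = [0.4300, 0.2839, 0.2861], E[r] = 0.4255, γ^t·E[r] = 0.217852, running G = 0.806000
t=4: π = [0.4283, 0.2859, 0.2858], E[r] = 0.4284, γ^t·E[r] = 0.175463, running G = 0.981463

G = 0.9815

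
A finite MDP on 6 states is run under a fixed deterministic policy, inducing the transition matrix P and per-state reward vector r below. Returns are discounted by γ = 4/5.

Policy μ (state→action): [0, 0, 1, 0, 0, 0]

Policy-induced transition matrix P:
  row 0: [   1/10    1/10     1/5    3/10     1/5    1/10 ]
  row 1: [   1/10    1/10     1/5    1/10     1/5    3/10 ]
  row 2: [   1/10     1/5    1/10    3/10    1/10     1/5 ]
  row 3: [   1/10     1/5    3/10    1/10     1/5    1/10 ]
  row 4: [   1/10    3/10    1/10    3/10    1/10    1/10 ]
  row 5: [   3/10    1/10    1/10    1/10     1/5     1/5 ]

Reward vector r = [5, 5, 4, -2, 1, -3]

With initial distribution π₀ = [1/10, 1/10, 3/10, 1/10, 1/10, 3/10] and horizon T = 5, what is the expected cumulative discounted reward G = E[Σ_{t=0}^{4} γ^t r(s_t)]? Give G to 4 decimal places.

t=0: π = [0.1000, 0.1000, 0.3000, 0.1000, 0.1000, 0.3000], E[r] = 1.2000, γ^t·E[r] = 1.200000, running G = 1.200000
t=1: π = [0.1600, 0.1600, 0.1400, 0.2000, 0.1600, 0.1800], E[r] = 1.3800, γ^t·E[r] = 1.104000, running G = 2.304000
t=2: π = [0.1360, 0.1660, 0.1720, 0.1920, 0.1700, 0.1640], E[r] = 1.4920, γ^t·E[r] = 0.954880, running G = 3.258880
t=3: π = [0.1328, 0.1704, 0.1686, 0.1956, 0.1658, 0.1668], E[r] = 1.4646, γ^t·E[r] = 0.749875, running G = 4.008755
t=4: π = [0.1334, 0.1696, 0.1694, 0.1934, 0.1666, 0.1676], E[r] = 1.4693, γ^t·E[r] = 0.601817, running G = 4.610572

G = 4.6106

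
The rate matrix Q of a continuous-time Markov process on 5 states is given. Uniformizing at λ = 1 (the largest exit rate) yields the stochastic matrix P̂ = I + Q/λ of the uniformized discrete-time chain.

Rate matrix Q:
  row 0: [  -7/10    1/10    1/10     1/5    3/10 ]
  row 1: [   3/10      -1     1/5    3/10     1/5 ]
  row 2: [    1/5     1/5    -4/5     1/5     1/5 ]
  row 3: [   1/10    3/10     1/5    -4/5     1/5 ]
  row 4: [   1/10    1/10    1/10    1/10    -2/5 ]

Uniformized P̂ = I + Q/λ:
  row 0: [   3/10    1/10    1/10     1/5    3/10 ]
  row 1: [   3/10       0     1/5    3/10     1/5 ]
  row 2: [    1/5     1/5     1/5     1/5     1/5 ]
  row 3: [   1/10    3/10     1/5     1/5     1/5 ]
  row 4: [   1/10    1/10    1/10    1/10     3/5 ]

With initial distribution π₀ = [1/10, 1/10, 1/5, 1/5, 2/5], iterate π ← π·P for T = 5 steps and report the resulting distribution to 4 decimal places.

t=0: π = [0.1000, 0.1000, 0.2000, 0.2000, 0.4000]
t=1: π = [0.1600, 0.1500, 0.1500, 0.1700, 0.3700]
t=2: π = [0.1770, 0.1340, 0.1470, 0.1780, 0.3640]
t=3: π = [0.1769, 0.1369, 0.1459, 0.1770, 0.3633]
t=4: π = [0.1774, 0.1363, 0.1460, 0.1774, 0.3630]
t=5: π = [0.1773, 0.1364, 0.1460, 0.1773, 0.3629]

π = [0.1773, 0.1364, 0.1460, 0.1773, 0.3629]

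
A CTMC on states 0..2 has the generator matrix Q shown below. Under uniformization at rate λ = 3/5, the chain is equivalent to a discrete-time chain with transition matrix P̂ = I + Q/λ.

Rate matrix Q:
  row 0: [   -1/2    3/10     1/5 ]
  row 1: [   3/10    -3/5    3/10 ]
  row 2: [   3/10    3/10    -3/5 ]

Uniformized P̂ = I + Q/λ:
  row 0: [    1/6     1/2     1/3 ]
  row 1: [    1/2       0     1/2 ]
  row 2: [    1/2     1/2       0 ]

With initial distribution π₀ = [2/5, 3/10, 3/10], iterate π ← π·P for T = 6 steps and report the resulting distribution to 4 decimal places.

t=0: π = [0.4000, 0.3000, 0.3000]
t=1: π = [0.3667, 0.3500, 0.2833]
t=2: π = [0.3778, 0.3250, 0.2972]
t=3: π = [0.3741, 0.3375, 0.2884]
t=4: π = [0.3753, 0.3313, 0.2934]
t=5: π = [0.3749, 0.3344, 0.2907]
t=6: π = [0.3750, 0.3328, 0.2922]

π = [0.3750, 0.3328, 0.2922]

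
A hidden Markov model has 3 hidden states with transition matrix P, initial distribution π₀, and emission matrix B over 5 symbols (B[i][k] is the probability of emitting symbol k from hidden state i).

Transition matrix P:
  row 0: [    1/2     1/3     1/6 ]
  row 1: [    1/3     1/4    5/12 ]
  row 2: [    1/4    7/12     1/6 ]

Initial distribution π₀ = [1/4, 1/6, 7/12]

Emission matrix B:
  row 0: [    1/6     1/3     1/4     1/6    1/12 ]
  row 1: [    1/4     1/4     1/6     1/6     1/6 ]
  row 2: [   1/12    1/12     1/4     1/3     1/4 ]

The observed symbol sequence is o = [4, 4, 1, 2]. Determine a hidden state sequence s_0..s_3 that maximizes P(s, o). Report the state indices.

path = [2, 1, 0, 0]

t=0: δ = [2.083e-02, 2.778e-02, 1.458e-01]  (obs o_0=4)
t=1: δ = [3.038e-03, 1.418e-02, 6.076e-03]  ψ = [2, 2, 2]  (obs o_1=4)
t=2: δ = [1.575e-03, 8.861e-04, 4.923e-04]  ψ = [1, 1, 1]  (obs o_2=1)
t=3: δ = [1.969e-04, 8.752e-05, 9.231e-05]  ψ = [0, 0, 1]  (obs o_3=2)
backtrack: best end state = 0; path = [2, 1, 0, 0]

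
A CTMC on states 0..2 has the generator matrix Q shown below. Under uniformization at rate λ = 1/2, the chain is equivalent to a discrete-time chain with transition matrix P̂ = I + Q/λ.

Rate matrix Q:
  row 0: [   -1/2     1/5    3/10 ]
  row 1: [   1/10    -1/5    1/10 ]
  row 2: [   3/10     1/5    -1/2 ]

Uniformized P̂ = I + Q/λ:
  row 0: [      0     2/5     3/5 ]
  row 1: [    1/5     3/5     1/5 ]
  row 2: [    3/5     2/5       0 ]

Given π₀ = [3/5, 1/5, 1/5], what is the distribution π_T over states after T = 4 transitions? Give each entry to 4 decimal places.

t=0: π = [0.6000, 0.2000, 0.2000]
t=1: π = [0.1600, 0.4400, 0.4000]
t=2: π = [0.3280, 0.4880, 0.1840]
t=3: π = [0.2080, 0.4976, 0.2944]
t=4: π = [0.2762, 0.4995, 0.2243]

π = [0.2762, 0.4995, 0.2243]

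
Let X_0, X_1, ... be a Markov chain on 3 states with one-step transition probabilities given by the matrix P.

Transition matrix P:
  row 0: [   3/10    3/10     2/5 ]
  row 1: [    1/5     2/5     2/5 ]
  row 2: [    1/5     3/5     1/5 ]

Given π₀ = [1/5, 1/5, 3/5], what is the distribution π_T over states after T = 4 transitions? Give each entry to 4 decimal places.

π = [0.2222, 0.4440, 0.3338]

t=0: π = [0.2000, 0.2000, 0.6000]
t=1: π = [0.2200, 0.5000, 0.2800]
t=2: π = [0.2220, 0.4340, 0.3440]
t=3: π = [0.2222, 0.4466, 0.3312]
t=4: π = [0.2222, 0.4440, 0.3338]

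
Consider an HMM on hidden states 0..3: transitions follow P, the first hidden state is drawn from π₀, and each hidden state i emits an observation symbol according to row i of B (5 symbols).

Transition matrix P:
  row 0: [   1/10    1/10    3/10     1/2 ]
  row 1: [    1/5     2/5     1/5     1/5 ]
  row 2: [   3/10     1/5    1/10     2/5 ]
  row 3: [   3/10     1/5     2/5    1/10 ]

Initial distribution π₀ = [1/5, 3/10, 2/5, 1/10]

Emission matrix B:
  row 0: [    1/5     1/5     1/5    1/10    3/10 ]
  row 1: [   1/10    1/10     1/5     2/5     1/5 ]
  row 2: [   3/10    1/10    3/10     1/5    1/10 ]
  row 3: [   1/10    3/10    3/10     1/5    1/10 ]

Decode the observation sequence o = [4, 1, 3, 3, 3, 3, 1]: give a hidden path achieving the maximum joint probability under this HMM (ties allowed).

t=0: δ = [6.000e-02, 6.000e-02, 4.000e-02, 1.000e-02]  (obs o_0=4)
t=1: δ = [2.400e-03, 2.400e-03, 1.800e-03, 9.000e-03]  ψ = [1, 1, 0, 0]  (obs o_1=1)
t=2: δ = [2.700e-04, 7.200e-04, 7.200e-04, 2.400e-04]  ψ = [3, 3, 3, 0]  (obs o_2=3)
t=3: δ = [2.160e-05, 1.152e-04, 2.880e-05, 5.760e-05]  ψ = [2, 1, 1, 2]  (obs o_3=3)
t=4: δ = [2.304e-06, 1.843e-05, 4.608e-06, 4.608e-06]  ψ = [1, 1, 1, 1]  (obs o_4=3)
t=5: δ = [3.686e-07, 2.949e-06, 7.373e-07, 7.373e-07]  ψ = [1, 1, 1, 1]  (obs o_5=3)
t=6: δ = [1.180e-07, 1.180e-07, 5.898e-08, 1.769e-07]  ψ = [1, 1, 1, 1]  (obs o_6=1)
backtrack: best end state = 3; path = [0, 3, 1, 1, 1, 1, 3]

path = [0, 3, 1, 1, 1, 1, 3]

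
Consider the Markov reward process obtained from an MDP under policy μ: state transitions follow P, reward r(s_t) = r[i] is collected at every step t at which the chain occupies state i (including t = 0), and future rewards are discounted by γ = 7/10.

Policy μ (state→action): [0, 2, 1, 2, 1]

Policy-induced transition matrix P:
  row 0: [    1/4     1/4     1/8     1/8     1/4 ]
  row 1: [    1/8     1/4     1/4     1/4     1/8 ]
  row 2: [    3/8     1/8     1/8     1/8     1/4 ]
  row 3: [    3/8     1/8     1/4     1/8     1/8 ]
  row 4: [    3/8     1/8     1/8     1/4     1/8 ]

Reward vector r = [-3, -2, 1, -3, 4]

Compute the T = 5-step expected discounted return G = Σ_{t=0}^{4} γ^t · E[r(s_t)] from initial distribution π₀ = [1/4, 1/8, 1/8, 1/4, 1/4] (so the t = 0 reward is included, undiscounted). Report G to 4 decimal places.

t=0: π = [0.2500, 0.1250, 0.1250, 0.2500, 0.2500], E[r] = -0.6250, γ^t·E[r] = -0.625000, running G = -0.625000
t=1: π = [0.3125, 0.1719, 0.1719, 0.1719, 0.1719], E[r] = -0.9375, γ^t·E[r] = -0.656250, running G = -1.281250
t=2: π = [0.2930, 0.1855, 0.1680, 0.1680, 0.1855], E[r] = -0.8438, γ^t·E[r] = -0.413438, running G = -1.694688
t=3: π = [0.2920, 0.1848, 0.1692, 0.1714, 0.1826], E[r] = -0.8601, γ^t·E[r] = -0.295017, running G = -1.989704
t=4: π = [0.2923, 0.1846, 0.1695, 0.1709, 0.1826], E[r] = -0.8588, γ^t·E[r] = -0.206189, running G = -2.195894

G = -2.1959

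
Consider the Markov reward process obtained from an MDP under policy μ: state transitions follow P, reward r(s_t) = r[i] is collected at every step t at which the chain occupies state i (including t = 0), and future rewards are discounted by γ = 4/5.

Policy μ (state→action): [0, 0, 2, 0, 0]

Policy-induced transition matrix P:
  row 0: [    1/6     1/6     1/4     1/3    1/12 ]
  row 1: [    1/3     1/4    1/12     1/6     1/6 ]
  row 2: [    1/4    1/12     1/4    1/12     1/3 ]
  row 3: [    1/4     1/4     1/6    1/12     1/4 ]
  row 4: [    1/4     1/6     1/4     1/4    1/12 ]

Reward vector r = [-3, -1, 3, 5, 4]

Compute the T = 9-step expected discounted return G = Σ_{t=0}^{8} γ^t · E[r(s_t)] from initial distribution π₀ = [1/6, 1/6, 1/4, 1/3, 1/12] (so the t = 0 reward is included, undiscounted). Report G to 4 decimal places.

t=0: π = [0.1667, 0.1667, 0.2500, 0.3333, 0.0833], E[r] = 2.0833, γ^t·E[r] = 2.083333, running G = 2.083333
t=1: π = [0.2500, 0.1875, 0.1944, 0.1528, 0.2153], E[r] = 1.2708, γ^t·E[r] = 1.016667, running G = 3.100000
t=2: π = [0.2448, 0.1788, 0.2060, 0.1973, 0.1730], E[r] = 1.3837, γ^t·E[r] = 0.885556, running G = 3.985556
t=3: π = [0.2445, 0.1808, 0.2038, 0.1883, 0.1826], E[r] = 1.3688, γ^t·E[r] = 0.700815, running G = 4.686370
t=4: π = [0.2447, 0.1804, 0.2042, 0.1900, 0.1807], E[r] = 1.3707, γ^t·E[r] = 0.561437, running G = 5.247807
t=5: π = [0.2446, 0.1805, 0.2041, 0.1897, 0.1811], E[r] = 1.3704, γ^t·E[r] = 0.449068, running G = 5.696875
t=6: π = [0.2447, 0.1805, 0.2041, 0.1897, 0.1810], E[r] = 1.3705, γ^t·E[r] = 0.359263, running G = 6.056138
t=7: π = [0.2447, 0.1805, 0.2041, 0.1897, 0.1810], E[r] = 1.3705, γ^t·E[r] = 0.287409, running G = 6.343547
t=8: π = [0.2447, 0.1805, 0.2041, 0.1897, 0.1810], E[r] = 1.3705, γ^t·E[r] = 0.229927, running G = 6.573474

G = 6.5735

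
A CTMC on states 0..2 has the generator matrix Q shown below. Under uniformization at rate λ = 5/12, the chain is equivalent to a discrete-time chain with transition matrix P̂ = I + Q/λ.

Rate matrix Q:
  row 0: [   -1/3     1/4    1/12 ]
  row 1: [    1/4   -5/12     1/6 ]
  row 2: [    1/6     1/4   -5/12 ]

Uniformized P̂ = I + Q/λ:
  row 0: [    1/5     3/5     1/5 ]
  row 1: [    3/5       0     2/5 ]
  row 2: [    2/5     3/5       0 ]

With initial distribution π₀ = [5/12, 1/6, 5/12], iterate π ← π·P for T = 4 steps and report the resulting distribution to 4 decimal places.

π = [0.4092, 0.3480, 0.2428]

t=0: π = [0.4167, 0.1667, 0.4167]
t=1: π = [0.3500, 0.5000, 0.1500]
t=2: π = [0.4300, 0.3000, 0.2700]
t=3: π = [0.3740, 0.4200, 0.2060]
t=4: π = [0.4092, 0.3480, 0.2428]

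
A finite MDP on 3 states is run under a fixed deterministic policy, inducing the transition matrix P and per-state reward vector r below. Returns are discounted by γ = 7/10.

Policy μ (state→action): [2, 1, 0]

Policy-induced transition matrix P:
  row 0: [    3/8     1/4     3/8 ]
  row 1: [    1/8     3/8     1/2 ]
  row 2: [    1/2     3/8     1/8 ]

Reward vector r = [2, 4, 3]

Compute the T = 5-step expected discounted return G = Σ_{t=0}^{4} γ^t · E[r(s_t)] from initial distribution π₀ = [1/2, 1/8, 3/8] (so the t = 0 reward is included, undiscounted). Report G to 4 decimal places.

G = 7.8849

t=0: π = [0.5000, 0.1250, 0.3750], E[r] = 2.6250, γ^t·E[r] = 2.625000, running G = 2.625000
t=1: π = [0.3906, 0.3125, 0.2969], E[r] = 2.9219, γ^t·E[r] = 2.045313, running G = 4.670313
t=2: π = [0.3340, 0.3262, 0.3398], E[r] = 2.9922, γ^t·E[r] = 1.466172, running G = 6.136484
t=3: π = [0.3359, 0.3333, 0.3308], E[r] = 2.9973, γ^t·E[r] = 1.028079, running G = 7.164563
t=4: π = [0.3330, 0.3330, 0.3340], E[r] = 3.0000, γ^t·E[r] = 0.720293, running G = 7.884856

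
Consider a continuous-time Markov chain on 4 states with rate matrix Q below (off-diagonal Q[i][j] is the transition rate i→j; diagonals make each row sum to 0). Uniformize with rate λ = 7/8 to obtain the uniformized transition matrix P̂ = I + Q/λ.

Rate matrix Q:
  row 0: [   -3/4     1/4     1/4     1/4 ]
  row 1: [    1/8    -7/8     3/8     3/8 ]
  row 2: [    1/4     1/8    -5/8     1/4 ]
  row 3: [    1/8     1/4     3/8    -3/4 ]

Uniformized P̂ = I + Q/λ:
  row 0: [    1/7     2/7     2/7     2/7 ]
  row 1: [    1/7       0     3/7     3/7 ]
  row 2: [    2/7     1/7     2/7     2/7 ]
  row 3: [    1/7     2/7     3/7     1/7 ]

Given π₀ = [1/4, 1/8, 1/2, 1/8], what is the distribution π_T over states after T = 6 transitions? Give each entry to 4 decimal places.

t=0: π = [0.2500, 0.1250, 0.5000, 0.1250]
t=1: π = [0.2143, 0.1786, 0.3214, 0.2857]
t=2: π = [0.1888, 0.1888, 0.3520, 0.2704]
t=3: π = [0.1931, 0.1815, 0.3513, 0.2741]
t=4: π = [0.1930, 0.1837, 0.3508, 0.2725]
t=5: π = [0.1930, 0.1831, 0.3509, 0.2730]
t=6: π = [0.1930, 0.1833, 0.3509, 0.2729]

π = [0.1930, 0.1833, 0.3509, 0.2729]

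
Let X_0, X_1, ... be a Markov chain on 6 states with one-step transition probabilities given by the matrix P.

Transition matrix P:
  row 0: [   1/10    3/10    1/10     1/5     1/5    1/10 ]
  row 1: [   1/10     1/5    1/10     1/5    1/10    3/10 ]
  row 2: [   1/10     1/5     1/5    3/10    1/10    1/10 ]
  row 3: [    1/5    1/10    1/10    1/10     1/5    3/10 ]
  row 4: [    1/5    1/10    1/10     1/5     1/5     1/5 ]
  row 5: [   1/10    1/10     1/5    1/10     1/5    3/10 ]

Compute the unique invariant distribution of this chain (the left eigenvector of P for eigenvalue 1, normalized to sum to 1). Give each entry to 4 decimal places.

π = [0.1344, 0.1562, 0.1365, 0.1734, 0.1707, 0.2287]

Balance equations π_j = Σ_i π_i·P[i][j]:
  π_0 = 1/10·π_0 + 1/10·π_1 + 1/10·π_2 + 1/5·π_3 + 1/5·π_4 + 1/10·π_5
  π_1 = 3/10·π_0 + 1/5·π_1 + 1/5·π_2 + 1/10·π_3 + 1/10·π_4 + 1/10·π_5
  π_2 = 1/10·π_0 + 1/10·π_1 + 1/5·π_2 + 1/10·π_3 + 1/10·π_4 + 1/5·π_5
  π_3 = 1/5·π_0 + 1/5·π_1 + 3/10·π_2 + 1/10·π_3 + 1/5·π_4 + 1/10·π_5
  π_4 = 1/5·π_0 + 1/10·π_1 + 1/10·π_2 + 1/5·π_3 + 1/5·π_4 + 1/5·π_5
  normalize: π_0 + π_1 + π_2 + π_3 + π_4 + π_5 = 1
Solving the linear system gives exactly π = [12233/91008, 1579/10112, 12425/91008, 1973/11376, 7769/45504, 2313/10112].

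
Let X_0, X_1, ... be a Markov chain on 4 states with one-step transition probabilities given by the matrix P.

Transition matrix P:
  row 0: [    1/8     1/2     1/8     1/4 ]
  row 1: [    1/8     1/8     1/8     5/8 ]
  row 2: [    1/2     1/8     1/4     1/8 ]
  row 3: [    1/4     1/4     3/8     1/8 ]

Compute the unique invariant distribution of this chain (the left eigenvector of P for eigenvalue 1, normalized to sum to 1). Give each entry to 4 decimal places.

Balance equations π_j = Σ_i π_i·P[i][j]:
  π_0 = 1/8·π_0 + 1/8·π_1 + 1/2·π_2 + 1/4·π_3
  π_1 = 1/2·π_0 + 1/8·π_1 + 1/8·π_2 + 1/4·π_3
  π_2 = 1/8·π_0 + 1/8·π_1 + 1/4·π_2 + 3/8·π_3
  normalize: π_0 + π_1 + π_2 + π_3 = 1
Solving the linear system gives exactly π = [189/775, 39/155, 173/775, 218/775].

π = [0.2439, 0.2516, 0.2232, 0.2813]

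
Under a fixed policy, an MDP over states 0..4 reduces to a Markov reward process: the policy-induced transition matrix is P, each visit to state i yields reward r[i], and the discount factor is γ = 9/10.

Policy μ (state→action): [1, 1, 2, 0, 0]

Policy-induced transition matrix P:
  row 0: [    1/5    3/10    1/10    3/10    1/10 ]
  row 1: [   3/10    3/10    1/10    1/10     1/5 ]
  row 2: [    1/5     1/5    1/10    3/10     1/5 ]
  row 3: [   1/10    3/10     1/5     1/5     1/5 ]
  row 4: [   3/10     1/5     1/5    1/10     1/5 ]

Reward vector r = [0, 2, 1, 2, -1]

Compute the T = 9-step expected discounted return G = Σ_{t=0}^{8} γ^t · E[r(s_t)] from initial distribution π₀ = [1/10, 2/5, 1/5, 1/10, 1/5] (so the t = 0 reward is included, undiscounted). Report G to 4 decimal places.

t=0: π = [0.1000, 0.4000, 0.2000, 0.1000, 0.2000], E[r] = 1.0000, γ^t·E[r] = 1.000000, running G = 1.000000
t=1: π = [0.2500, 0.2600, 0.1300, 0.1700, 0.1900], E[r] = 0.8000, γ^t·E[r] = 0.720000, running G = 1.720000
t=2: π = [0.2280, 0.2680, 0.1360, 0.1930, 0.1750], E[r] = 0.8830, γ^t·E[r] = 0.715230, running G = 2.435230
t=3: π = [0.2250, 0.2689, 0.1368, 0.1921, 0.1772], E[r] = 0.8816, γ^t·E[r] = 0.642686, running G = 3.077916
t=4: π = [0.2254, 0.2686, 0.1369, 0.1916, 0.1775], E[r] = 0.8798, γ^t·E[r] = 0.577217, running G = 3.655133
t=5: π = [0.2255, 0.2686, 0.1369, 0.1916, 0.1775], E[r] = 0.8798, γ^t·E[r] = 0.519517, running G = 4.174651
t=6: π = [0.2254, 0.2686, 0.1369, 0.1916, 0.1775], E[r] = 0.8798, γ^t·E[r] = 0.467588, running G = 4.642238
t=7: π = [0.2254, 0.2686, 0.1369, 0.1916, 0.1775], E[r] = 0.8798, γ^t·E[r] = 0.420828, running G = 5.063066
t=8: π = [0.2254, 0.2686, 0.1369, 0.1916, 0.1775], E[r] = 0.8798, γ^t·E[r] = 0.378745, running G = 5.441811

G = 5.4418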